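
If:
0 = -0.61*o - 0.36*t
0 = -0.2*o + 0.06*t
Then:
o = 0.00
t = 0.00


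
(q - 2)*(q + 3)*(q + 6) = q^3 + 7*q^2 - 36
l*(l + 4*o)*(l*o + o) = l^3*o + 4*l^2*o^2 + l^2*o + 4*l*o^2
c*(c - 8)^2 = c^3 - 16*c^2 + 64*c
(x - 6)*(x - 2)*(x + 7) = x^3 - x^2 - 44*x + 84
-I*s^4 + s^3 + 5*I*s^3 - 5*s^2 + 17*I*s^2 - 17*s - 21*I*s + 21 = (s - 7)*(s + 3)*(s + I)*(-I*s + I)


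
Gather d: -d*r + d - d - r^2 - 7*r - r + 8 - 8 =-d*r - r^2 - 8*r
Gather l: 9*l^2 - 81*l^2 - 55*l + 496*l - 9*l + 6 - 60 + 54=-72*l^2 + 432*l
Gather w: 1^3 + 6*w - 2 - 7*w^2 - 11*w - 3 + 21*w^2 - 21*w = 14*w^2 - 26*w - 4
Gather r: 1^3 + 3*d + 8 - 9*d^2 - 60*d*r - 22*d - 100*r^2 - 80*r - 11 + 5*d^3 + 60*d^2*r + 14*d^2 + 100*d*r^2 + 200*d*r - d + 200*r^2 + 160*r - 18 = 5*d^3 + 5*d^2 - 20*d + r^2*(100*d + 100) + r*(60*d^2 + 140*d + 80) - 20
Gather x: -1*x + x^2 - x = x^2 - 2*x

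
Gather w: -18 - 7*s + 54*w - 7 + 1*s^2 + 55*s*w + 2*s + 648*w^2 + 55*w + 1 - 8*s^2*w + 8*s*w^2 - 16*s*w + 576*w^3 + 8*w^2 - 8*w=s^2 - 5*s + 576*w^3 + w^2*(8*s + 656) + w*(-8*s^2 + 39*s + 101) - 24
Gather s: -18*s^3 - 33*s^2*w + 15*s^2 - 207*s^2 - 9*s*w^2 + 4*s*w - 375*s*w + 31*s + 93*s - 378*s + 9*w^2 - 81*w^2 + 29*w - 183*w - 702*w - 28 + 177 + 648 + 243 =-18*s^3 + s^2*(-33*w - 192) + s*(-9*w^2 - 371*w - 254) - 72*w^2 - 856*w + 1040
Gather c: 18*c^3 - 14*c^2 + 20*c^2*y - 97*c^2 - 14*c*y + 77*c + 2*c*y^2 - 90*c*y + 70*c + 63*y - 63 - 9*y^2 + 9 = 18*c^3 + c^2*(20*y - 111) + c*(2*y^2 - 104*y + 147) - 9*y^2 + 63*y - 54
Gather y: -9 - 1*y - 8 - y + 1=-2*y - 16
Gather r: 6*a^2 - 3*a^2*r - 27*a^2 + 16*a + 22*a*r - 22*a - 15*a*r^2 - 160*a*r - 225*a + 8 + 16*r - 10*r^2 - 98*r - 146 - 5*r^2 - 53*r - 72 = -21*a^2 - 231*a + r^2*(-15*a - 15) + r*(-3*a^2 - 138*a - 135) - 210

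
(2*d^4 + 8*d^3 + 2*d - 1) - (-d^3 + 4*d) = 2*d^4 + 9*d^3 - 2*d - 1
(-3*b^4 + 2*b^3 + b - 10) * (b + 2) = -3*b^5 - 4*b^4 + 4*b^3 + b^2 - 8*b - 20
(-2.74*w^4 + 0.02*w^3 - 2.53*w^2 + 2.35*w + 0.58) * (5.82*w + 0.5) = -15.9468*w^5 - 1.2536*w^4 - 14.7146*w^3 + 12.412*w^2 + 4.5506*w + 0.29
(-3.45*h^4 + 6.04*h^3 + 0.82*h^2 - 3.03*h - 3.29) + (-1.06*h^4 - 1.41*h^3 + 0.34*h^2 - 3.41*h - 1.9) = -4.51*h^4 + 4.63*h^3 + 1.16*h^2 - 6.44*h - 5.19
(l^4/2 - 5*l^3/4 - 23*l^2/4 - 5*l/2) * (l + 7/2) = l^5/2 + l^4/2 - 81*l^3/8 - 181*l^2/8 - 35*l/4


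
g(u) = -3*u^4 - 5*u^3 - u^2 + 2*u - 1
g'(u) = -12*u^3 - 15*u^2 - 2*u + 2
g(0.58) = -1.49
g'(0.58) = -6.55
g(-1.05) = -2.06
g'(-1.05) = 1.45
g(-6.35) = -3651.50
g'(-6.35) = 2482.44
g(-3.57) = -280.69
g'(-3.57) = 363.96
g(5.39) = -3334.30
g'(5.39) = -2323.65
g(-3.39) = -220.69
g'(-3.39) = 303.90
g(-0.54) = -1.84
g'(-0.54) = 0.60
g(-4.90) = -1176.01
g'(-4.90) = 1063.44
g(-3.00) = -124.00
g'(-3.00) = 197.00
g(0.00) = -1.00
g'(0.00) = 2.00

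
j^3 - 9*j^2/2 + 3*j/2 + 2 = (j - 4)*(j - 1)*(j + 1/2)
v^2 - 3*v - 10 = (v - 5)*(v + 2)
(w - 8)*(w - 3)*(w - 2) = w^3 - 13*w^2 + 46*w - 48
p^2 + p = p*(p + 1)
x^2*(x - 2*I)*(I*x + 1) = I*x^4 + 3*x^3 - 2*I*x^2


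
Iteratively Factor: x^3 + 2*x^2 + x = (x)*(x^2 + 2*x + 1) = x*(x + 1)*(x + 1)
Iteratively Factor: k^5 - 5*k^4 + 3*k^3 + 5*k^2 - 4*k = (k)*(k^4 - 5*k^3 + 3*k^2 + 5*k - 4) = k*(k - 4)*(k^3 - k^2 - k + 1) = k*(k - 4)*(k - 1)*(k^2 - 1) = k*(k - 4)*(k - 1)^2*(k + 1)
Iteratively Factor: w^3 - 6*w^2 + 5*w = (w - 5)*(w^2 - w) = w*(w - 5)*(w - 1)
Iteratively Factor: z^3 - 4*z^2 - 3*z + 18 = (z - 3)*(z^2 - z - 6) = (z - 3)^2*(z + 2)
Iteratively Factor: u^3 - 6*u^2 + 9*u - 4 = (u - 1)*(u^2 - 5*u + 4) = (u - 4)*(u - 1)*(u - 1)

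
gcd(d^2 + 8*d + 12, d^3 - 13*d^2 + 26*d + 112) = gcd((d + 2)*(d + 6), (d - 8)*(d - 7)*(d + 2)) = d + 2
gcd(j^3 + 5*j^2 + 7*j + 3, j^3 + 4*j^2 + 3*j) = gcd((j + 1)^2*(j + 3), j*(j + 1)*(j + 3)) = j^2 + 4*j + 3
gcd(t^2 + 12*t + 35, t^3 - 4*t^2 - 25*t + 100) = t + 5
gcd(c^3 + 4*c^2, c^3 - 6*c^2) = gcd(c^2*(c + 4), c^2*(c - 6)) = c^2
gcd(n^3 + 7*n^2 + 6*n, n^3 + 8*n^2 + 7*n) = n^2 + n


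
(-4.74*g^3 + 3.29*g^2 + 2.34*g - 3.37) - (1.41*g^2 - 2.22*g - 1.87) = -4.74*g^3 + 1.88*g^2 + 4.56*g - 1.5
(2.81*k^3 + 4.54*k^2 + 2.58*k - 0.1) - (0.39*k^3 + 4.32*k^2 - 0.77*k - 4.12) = 2.42*k^3 + 0.22*k^2 + 3.35*k + 4.02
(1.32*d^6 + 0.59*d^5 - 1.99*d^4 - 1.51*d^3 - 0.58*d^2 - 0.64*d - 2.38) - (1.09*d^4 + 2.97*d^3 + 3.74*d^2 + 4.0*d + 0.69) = 1.32*d^6 + 0.59*d^5 - 3.08*d^4 - 4.48*d^3 - 4.32*d^2 - 4.64*d - 3.07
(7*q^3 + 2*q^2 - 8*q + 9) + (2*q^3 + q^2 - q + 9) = 9*q^3 + 3*q^2 - 9*q + 18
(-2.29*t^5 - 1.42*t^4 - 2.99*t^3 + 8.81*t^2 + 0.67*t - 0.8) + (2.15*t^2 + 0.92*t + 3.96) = -2.29*t^5 - 1.42*t^4 - 2.99*t^3 + 10.96*t^2 + 1.59*t + 3.16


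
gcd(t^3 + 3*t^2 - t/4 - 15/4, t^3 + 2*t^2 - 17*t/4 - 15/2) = t^2 + 4*t + 15/4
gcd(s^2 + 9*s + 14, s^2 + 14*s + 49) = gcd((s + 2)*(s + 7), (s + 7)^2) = s + 7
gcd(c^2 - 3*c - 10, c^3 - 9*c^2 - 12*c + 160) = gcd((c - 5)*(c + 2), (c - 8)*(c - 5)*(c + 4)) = c - 5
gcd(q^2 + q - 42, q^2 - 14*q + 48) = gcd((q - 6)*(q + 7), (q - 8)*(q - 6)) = q - 6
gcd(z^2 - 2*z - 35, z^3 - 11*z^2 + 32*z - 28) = z - 7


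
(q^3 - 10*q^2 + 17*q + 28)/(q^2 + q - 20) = (q^2 - 6*q - 7)/(q + 5)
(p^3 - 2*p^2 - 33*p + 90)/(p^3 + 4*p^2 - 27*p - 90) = (p - 3)/(p + 3)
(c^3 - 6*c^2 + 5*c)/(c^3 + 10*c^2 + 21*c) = (c^2 - 6*c + 5)/(c^2 + 10*c + 21)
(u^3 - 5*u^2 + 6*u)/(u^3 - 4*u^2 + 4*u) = (u - 3)/(u - 2)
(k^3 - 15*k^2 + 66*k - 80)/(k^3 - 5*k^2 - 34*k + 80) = (k - 5)/(k + 5)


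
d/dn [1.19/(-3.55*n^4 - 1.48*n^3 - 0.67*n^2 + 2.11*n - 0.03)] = (16.898*n^3 + 5.2836*n^2 + 1.5946*n - 2.5109)/(3.55*n^4 + 1.48*n^3 + 0.67*n^2 - 2.11*n + 0.03)^2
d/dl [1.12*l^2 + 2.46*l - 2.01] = 2.24*l + 2.46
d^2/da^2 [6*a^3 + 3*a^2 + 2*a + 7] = 36*a + 6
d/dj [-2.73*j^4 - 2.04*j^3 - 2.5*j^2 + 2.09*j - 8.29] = -10.92*j^3 - 6.12*j^2 - 5.0*j + 2.09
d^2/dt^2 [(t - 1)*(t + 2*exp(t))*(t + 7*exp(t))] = 9*t^2*exp(t) + 56*t*exp(2*t) + 27*t*exp(t) + 6*t - 2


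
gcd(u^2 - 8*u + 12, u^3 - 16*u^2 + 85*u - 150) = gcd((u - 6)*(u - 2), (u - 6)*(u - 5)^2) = u - 6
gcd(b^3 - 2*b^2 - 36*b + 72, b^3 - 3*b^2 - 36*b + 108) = b^2 - 36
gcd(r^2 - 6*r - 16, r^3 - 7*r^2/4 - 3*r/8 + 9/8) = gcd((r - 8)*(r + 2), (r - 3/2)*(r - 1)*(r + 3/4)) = 1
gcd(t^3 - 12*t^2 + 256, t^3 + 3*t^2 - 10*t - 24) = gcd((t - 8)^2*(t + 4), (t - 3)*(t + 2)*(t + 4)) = t + 4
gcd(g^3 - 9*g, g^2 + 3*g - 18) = g - 3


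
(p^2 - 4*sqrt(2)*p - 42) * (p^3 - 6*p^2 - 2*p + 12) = p^5 - 6*p^4 - 4*sqrt(2)*p^4 - 44*p^3 + 24*sqrt(2)*p^3 + 8*sqrt(2)*p^2 + 264*p^2 - 48*sqrt(2)*p + 84*p - 504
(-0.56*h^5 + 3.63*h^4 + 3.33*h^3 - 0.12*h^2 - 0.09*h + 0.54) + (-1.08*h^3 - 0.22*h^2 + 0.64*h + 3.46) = -0.56*h^5 + 3.63*h^4 + 2.25*h^3 - 0.34*h^2 + 0.55*h + 4.0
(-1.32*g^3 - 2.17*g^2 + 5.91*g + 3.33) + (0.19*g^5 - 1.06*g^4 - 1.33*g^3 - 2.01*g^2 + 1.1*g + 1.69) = 0.19*g^5 - 1.06*g^4 - 2.65*g^3 - 4.18*g^2 + 7.01*g + 5.02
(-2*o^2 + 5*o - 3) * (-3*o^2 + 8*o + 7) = 6*o^4 - 31*o^3 + 35*o^2 + 11*o - 21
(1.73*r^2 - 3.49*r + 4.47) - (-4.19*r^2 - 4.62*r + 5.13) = 5.92*r^2 + 1.13*r - 0.66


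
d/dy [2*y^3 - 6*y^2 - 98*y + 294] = 6*y^2 - 12*y - 98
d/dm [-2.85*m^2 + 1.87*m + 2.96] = 1.87 - 5.7*m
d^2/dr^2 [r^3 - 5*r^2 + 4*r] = 6*r - 10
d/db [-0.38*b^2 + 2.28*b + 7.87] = 2.28 - 0.76*b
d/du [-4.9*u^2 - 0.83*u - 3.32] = -9.8*u - 0.83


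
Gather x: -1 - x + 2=1 - x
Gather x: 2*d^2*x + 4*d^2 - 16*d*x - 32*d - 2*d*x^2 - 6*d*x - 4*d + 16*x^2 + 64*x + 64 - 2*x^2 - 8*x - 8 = 4*d^2 - 36*d + x^2*(14 - 2*d) + x*(2*d^2 - 22*d + 56) + 56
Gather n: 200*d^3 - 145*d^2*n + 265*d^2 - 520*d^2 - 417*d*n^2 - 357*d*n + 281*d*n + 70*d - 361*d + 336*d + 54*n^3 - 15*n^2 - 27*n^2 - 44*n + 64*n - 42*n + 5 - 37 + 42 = 200*d^3 - 255*d^2 + 45*d + 54*n^3 + n^2*(-417*d - 42) + n*(-145*d^2 - 76*d - 22) + 10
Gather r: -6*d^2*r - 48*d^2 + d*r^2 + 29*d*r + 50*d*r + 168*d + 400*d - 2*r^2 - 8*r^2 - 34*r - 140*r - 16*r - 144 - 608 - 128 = -48*d^2 + 568*d + r^2*(d - 10) + r*(-6*d^2 + 79*d - 190) - 880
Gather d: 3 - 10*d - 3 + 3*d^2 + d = 3*d^2 - 9*d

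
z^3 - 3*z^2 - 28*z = z*(z - 7)*(z + 4)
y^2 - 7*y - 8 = (y - 8)*(y + 1)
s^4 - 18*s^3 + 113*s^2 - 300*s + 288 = (s - 8)*(s - 4)*(s - 3)^2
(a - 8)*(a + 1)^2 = a^3 - 6*a^2 - 15*a - 8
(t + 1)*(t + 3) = t^2 + 4*t + 3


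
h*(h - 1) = h^2 - h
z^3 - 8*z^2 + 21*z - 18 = (z - 3)^2*(z - 2)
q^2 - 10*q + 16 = (q - 8)*(q - 2)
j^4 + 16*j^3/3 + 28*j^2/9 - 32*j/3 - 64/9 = (j - 4/3)*(j + 2/3)*(j + 2)*(j + 4)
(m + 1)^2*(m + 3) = m^3 + 5*m^2 + 7*m + 3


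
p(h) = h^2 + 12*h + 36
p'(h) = 2*h + 12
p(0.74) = 45.43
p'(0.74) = 13.48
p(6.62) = 159.26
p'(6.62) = 25.24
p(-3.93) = 4.28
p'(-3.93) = 4.14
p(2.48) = 71.91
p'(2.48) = 16.96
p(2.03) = 64.48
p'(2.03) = 16.06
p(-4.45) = 2.40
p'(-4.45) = 3.10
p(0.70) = 44.89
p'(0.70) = 13.40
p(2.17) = 66.75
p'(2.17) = 16.34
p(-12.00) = 36.00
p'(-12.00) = -12.00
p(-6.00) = 0.00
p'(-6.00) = 0.00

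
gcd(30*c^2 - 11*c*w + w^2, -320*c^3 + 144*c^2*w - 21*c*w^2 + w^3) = -5*c + w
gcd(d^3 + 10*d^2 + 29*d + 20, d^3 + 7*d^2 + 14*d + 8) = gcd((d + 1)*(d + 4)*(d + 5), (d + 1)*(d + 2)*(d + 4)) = d^2 + 5*d + 4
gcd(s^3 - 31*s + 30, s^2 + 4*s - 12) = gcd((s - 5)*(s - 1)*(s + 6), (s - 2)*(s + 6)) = s + 6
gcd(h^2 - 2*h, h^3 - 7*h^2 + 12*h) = h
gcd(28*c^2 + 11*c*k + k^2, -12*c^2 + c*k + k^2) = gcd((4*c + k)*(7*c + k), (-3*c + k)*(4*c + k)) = 4*c + k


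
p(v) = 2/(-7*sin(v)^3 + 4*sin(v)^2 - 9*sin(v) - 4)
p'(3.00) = -0.60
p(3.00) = -0.38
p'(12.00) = 3.48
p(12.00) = 0.65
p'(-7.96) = -0.03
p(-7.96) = 0.13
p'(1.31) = 0.05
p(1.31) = -0.13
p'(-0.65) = 1.72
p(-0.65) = 0.45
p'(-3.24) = -0.71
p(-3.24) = -0.41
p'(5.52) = 0.85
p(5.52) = 0.31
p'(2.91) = -0.46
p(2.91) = -0.34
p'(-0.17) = 3.98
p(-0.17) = -0.86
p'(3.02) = -0.65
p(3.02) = -0.40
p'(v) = 2*(21*sin(v)^2*cos(v) - 8*sin(v)*cos(v) + 9*cos(v))/(-7*sin(v)^3 + 4*sin(v)^2 - 9*sin(v) - 4)^2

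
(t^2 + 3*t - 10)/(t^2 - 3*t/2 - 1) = 2*(t + 5)/(2*t + 1)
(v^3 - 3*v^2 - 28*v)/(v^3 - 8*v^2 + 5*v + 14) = v*(v + 4)/(v^2 - v - 2)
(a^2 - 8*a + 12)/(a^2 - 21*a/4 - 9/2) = 4*(a - 2)/(4*a + 3)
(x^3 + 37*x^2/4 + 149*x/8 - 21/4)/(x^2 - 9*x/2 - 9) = (-8*x^3 - 74*x^2 - 149*x + 42)/(4*(-2*x^2 + 9*x + 18))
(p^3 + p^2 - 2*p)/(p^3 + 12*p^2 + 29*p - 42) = p*(p + 2)/(p^2 + 13*p + 42)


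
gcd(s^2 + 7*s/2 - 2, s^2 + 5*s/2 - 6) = s + 4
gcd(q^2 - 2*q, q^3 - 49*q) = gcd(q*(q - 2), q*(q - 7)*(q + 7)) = q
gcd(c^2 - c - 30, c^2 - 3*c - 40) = c + 5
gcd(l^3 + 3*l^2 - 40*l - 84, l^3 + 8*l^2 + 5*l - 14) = l^2 + 9*l + 14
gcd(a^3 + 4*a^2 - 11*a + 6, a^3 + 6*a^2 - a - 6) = a^2 + 5*a - 6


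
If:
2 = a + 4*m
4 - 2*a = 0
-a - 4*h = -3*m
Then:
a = 2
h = -1/2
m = 0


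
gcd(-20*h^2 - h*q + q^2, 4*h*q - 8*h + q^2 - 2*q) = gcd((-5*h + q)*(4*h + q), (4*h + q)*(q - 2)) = 4*h + q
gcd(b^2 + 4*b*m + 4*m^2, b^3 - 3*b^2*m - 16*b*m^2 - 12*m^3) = b + 2*m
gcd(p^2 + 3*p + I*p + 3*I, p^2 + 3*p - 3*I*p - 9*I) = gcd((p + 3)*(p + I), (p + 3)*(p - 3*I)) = p + 3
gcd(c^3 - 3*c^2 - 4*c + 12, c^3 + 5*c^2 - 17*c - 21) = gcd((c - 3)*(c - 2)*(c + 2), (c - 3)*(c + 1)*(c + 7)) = c - 3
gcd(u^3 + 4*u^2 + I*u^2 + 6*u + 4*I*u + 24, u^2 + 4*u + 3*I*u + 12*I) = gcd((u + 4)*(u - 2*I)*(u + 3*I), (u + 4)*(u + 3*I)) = u^2 + u*(4 + 3*I) + 12*I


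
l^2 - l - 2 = (l - 2)*(l + 1)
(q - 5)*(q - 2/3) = q^2 - 17*q/3 + 10/3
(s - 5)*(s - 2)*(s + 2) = s^3 - 5*s^2 - 4*s + 20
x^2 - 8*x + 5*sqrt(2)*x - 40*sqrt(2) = (x - 8)*(x + 5*sqrt(2))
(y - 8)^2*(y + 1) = y^3 - 15*y^2 + 48*y + 64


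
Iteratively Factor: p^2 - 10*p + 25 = (p - 5)*(p - 5)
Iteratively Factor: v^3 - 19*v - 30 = (v + 3)*(v^2 - 3*v - 10) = (v - 5)*(v + 3)*(v + 2)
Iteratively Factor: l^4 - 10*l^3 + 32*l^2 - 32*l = (l - 4)*(l^3 - 6*l^2 + 8*l) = (l - 4)*(l - 2)*(l^2 - 4*l) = l*(l - 4)*(l - 2)*(l - 4)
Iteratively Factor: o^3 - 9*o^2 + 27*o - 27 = (o - 3)*(o^2 - 6*o + 9) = (o - 3)^2*(o - 3)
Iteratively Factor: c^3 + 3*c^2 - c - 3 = (c - 1)*(c^2 + 4*c + 3) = (c - 1)*(c + 3)*(c + 1)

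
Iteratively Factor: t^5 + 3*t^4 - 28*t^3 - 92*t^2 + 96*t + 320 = (t + 4)*(t^4 - t^3 - 24*t^2 + 4*t + 80) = (t - 5)*(t + 4)*(t^3 + 4*t^2 - 4*t - 16) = (t - 5)*(t + 2)*(t + 4)*(t^2 + 2*t - 8) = (t - 5)*(t + 2)*(t + 4)^2*(t - 2)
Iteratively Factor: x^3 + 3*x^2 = (x)*(x^2 + 3*x) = x*(x + 3)*(x)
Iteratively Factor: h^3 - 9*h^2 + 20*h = (h - 5)*(h^2 - 4*h) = (h - 5)*(h - 4)*(h)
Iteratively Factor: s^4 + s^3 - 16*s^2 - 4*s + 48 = (s - 2)*(s^3 + 3*s^2 - 10*s - 24) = (s - 3)*(s - 2)*(s^2 + 6*s + 8) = (s - 3)*(s - 2)*(s + 4)*(s + 2)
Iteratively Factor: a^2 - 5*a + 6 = (a - 2)*(a - 3)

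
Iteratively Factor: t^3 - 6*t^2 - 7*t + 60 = (t + 3)*(t^2 - 9*t + 20) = (t - 4)*(t + 3)*(t - 5)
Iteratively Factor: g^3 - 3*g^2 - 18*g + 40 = (g - 5)*(g^2 + 2*g - 8) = (g - 5)*(g - 2)*(g + 4)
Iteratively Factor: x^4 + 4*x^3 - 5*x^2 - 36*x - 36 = (x + 3)*(x^3 + x^2 - 8*x - 12) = (x - 3)*(x + 3)*(x^2 + 4*x + 4) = (x - 3)*(x + 2)*(x + 3)*(x + 2)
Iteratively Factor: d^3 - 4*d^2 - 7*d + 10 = (d + 2)*(d^2 - 6*d + 5) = (d - 1)*(d + 2)*(d - 5)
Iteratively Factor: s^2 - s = (s - 1)*(s)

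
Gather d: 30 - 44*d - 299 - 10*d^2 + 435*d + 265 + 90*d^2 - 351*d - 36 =80*d^2 + 40*d - 40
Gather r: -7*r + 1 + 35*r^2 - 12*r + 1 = 35*r^2 - 19*r + 2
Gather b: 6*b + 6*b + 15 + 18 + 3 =12*b + 36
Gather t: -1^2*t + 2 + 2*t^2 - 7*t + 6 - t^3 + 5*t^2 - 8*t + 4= -t^3 + 7*t^2 - 16*t + 12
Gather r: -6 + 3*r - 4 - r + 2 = 2*r - 8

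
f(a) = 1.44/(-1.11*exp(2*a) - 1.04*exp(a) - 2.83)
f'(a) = 1.44*(2.22*exp(2*a) + 1.04*exp(a))/(-1.11*exp(2*a) - 1.04*exp(a) - 2.83)^2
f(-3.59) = -0.50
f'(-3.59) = 0.01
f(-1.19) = -0.44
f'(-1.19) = 0.07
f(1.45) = -0.05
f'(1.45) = 0.09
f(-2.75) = -0.50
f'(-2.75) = 0.01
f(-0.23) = -0.33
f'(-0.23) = 0.17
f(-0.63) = -0.39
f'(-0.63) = 0.12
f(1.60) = -0.04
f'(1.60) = 0.07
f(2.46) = -0.01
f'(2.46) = 0.02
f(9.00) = 0.00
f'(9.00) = 0.00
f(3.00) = 0.00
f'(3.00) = 0.01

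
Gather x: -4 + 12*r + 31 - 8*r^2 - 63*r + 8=-8*r^2 - 51*r + 35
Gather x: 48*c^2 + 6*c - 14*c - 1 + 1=48*c^2 - 8*c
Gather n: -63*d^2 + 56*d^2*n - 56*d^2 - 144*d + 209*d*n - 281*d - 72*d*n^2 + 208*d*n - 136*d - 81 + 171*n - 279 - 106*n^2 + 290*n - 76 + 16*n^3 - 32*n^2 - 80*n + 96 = -119*d^2 - 561*d + 16*n^3 + n^2*(-72*d - 138) + n*(56*d^2 + 417*d + 381) - 340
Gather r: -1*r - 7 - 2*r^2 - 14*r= -2*r^2 - 15*r - 7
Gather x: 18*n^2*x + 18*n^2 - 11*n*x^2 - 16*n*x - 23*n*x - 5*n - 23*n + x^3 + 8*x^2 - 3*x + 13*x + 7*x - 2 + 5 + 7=18*n^2 - 28*n + x^3 + x^2*(8 - 11*n) + x*(18*n^2 - 39*n + 17) + 10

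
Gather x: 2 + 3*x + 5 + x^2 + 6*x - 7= x^2 + 9*x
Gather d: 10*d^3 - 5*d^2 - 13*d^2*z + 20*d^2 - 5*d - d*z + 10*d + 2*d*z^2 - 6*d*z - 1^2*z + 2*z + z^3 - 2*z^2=10*d^3 + d^2*(15 - 13*z) + d*(2*z^2 - 7*z + 5) + z^3 - 2*z^2 + z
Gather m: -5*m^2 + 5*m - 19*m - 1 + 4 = -5*m^2 - 14*m + 3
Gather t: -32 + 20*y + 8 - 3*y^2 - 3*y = -3*y^2 + 17*y - 24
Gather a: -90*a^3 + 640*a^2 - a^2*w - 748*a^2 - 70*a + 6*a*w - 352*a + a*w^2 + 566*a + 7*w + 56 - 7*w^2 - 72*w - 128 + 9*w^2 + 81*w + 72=-90*a^3 + a^2*(-w - 108) + a*(w^2 + 6*w + 144) + 2*w^2 + 16*w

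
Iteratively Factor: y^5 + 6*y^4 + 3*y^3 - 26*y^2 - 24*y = (y)*(y^4 + 6*y^3 + 3*y^2 - 26*y - 24) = y*(y - 2)*(y^3 + 8*y^2 + 19*y + 12) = y*(y - 2)*(y + 3)*(y^2 + 5*y + 4) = y*(y - 2)*(y + 1)*(y + 3)*(y + 4)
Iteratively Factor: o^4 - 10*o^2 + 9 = (o + 3)*(o^3 - 3*o^2 - o + 3) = (o - 1)*(o + 3)*(o^2 - 2*o - 3) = (o - 3)*(o - 1)*(o + 3)*(o + 1)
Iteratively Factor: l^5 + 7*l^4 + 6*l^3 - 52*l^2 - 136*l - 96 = (l + 2)*(l^4 + 5*l^3 - 4*l^2 - 44*l - 48) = (l + 2)^2*(l^3 + 3*l^2 - 10*l - 24) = (l - 3)*(l + 2)^2*(l^2 + 6*l + 8) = (l - 3)*(l + 2)^3*(l + 4)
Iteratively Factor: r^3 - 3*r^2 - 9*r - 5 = (r - 5)*(r^2 + 2*r + 1) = (r - 5)*(r + 1)*(r + 1)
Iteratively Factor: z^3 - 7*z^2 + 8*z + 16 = (z - 4)*(z^2 - 3*z - 4) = (z - 4)^2*(z + 1)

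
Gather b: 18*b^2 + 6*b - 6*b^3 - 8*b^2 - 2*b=-6*b^3 + 10*b^2 + 4*b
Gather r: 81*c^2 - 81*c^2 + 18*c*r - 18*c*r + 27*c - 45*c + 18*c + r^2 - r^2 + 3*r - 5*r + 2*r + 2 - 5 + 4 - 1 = 0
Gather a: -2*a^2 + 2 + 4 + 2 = 8 - 2*a^2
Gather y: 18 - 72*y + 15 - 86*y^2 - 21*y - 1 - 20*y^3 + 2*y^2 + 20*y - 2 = -20*y^3 - 84*y^2 - 73*y + 30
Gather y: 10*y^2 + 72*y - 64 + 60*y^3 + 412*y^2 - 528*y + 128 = 60*y^3 + 422*y^2 - 456*y + 64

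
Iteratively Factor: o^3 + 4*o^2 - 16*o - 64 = (o + 4)*(o^2 - 16) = (o - 4)*(o + 4)*(o + 4)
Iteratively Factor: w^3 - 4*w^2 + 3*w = (w)*(w^2 - 4*w + 3) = w*(w - 1)*(w - 3)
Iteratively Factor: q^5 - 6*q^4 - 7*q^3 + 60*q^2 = (q + 3)*(q^4 - 9*q^3 + 20*q^2) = q*(q + 3)*(q^3 - 9*q^2 + 20*q) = q*(q - 4)*(q + 3)*(q^2 - 5*q) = q*(q - 5)*(q - 4)*(q + 3)*(q)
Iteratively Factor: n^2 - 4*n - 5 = (n - 5)*(n + 1)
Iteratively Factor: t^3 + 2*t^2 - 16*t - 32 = (t + 4)*(t^2 - 2*t - 8) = (t + 2)*(t + 4)*(t - 4)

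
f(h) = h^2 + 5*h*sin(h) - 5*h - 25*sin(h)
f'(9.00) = -3.16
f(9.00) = 44.24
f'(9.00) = -3.16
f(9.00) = 44.24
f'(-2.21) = 8.07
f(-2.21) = 44.87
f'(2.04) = 10.23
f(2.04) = -19.24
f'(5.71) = 6.69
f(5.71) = 2.13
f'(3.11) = 10.82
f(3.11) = -6.18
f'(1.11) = -6.95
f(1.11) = -21.74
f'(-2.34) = 12.25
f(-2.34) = 43.54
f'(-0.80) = -30.39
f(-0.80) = 25.44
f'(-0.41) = -32.62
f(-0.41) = 13.00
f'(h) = 5*h*cos(h) + 2*h + 5*sin(h) - 25*cos(h) - 5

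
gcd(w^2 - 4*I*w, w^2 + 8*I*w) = w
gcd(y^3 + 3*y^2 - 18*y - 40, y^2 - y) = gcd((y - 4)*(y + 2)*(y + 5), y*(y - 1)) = 1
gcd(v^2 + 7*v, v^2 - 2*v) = v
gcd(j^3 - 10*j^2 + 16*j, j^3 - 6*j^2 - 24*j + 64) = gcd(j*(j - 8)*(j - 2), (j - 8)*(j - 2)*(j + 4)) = j^2 - 10*j + 16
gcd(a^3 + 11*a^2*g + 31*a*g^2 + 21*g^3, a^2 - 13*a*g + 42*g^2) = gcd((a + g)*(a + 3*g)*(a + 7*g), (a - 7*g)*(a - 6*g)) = 1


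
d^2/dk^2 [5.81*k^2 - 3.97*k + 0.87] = 11.6200000000000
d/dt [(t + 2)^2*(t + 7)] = (t + 2)*(3*t + 16)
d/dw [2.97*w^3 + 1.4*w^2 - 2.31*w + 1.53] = 8.91*w^2 + 2.8*w - 2.31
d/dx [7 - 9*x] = -9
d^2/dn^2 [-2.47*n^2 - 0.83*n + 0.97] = -4.94000000000000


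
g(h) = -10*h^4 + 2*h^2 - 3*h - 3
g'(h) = -40*h^3 + 4*h - 3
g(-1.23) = -19.17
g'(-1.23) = 66.51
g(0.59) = -5.29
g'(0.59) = -8.86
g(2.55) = -420.47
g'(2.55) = -656.06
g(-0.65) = -1.99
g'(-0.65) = 5.38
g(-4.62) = -4502.29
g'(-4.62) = 3922.97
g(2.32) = -288.90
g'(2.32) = -493.21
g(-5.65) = -10112.67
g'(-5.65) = 7188.88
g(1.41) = -42.78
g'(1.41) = -109.49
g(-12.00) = -207039.00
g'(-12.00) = 69069.00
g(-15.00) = -505758.00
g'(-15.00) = 134937.00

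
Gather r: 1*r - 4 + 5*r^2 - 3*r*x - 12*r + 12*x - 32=5*r^2 + r*(-3*x - 11) + 12*x - 36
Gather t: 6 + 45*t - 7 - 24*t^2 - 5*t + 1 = -24*t^2 + 40*t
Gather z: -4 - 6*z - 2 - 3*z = -9*z - 6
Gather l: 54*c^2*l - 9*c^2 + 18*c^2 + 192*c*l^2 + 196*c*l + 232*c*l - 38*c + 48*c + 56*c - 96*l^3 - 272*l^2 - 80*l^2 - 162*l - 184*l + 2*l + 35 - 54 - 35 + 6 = 9*c^2 + 66*c - 96*l^3 + l^2*(192*c - 352) + l*(54*c^2 + 428*c - 344) - 48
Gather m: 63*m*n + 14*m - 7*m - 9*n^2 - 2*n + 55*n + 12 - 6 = m*(63*n + 7) - 9*n^2 + 53*n + 6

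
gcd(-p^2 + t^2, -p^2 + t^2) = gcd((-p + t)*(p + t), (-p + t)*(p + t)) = p^2 - t^2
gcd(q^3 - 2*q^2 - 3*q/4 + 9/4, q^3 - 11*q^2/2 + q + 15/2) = q^2 - q/2 - 3/2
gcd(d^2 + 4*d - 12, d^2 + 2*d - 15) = 1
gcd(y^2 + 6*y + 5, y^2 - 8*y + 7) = 1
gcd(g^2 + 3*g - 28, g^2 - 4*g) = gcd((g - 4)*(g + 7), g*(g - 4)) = g - 4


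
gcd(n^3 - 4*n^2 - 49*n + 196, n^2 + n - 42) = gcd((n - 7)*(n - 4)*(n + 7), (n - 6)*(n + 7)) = n + 7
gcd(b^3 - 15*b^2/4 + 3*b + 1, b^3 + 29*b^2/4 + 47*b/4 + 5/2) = b + 1/4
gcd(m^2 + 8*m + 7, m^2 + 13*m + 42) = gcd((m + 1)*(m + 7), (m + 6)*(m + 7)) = m + 7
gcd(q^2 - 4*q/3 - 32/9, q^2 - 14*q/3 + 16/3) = q - 8/3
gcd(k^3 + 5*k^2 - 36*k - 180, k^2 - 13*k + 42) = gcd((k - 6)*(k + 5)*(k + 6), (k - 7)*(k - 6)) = k - 6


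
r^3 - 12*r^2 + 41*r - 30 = (r - 6)*(r - 5)*(r - 1)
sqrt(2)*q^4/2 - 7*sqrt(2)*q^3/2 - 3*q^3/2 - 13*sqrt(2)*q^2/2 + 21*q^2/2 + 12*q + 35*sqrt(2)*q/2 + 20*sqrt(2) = (q - 8)*(q - 5*sqrt(2)/2)*(q + sqrt(2))*(sqrt(2)*q/2 + sqrt(2)/2)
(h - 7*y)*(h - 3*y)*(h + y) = h^3 - 9*h^2*y + 11*h*y^2 + 21*y^3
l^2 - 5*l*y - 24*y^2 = (l - 8*y)*(l + 3*y)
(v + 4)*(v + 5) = v^2 + 9*v + 20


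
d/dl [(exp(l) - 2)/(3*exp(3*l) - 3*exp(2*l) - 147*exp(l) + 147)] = ((exp(l) - 2)*(-3*exp(2*l) + 2*exp(l) + 49) + exp(3*l) - exp(2*l) - 49*exp(l) + 49)*exp(l)/(3*(exp(3*l) - exp(2*l) - 49*exp(l) + 49)^2)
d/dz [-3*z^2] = -6*z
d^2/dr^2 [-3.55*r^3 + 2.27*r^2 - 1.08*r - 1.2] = 4.54 - 21.3*r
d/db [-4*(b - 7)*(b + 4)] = 12 - 8*b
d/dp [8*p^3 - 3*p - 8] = 24*p^2 - 3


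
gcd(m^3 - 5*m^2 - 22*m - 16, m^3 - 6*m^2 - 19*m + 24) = m - 8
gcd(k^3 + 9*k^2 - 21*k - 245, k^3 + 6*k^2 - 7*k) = k + 7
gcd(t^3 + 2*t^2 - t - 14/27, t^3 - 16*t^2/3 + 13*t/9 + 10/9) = t^2 - t/3 - 2/9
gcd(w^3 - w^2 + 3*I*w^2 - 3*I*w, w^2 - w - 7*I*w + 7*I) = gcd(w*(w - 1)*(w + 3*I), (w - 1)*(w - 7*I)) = w - 1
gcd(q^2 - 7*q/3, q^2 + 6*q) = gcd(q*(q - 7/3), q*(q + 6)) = q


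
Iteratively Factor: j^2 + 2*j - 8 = (j + 4)*(j - 2)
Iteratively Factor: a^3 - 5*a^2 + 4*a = (a - 1)*(a^2 - 4*a) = a*(a - 1)*(a - 4)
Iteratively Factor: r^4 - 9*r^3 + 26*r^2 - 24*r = (r - 4)*(r^3 - 5*r^2 + 6*r) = (r - 4)*(r - 3)*(r^2 - 2*r) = (r - 4)*(r - 3)*(r - 2)*(r)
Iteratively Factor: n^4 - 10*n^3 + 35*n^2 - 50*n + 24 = (n - 2)*(n^3 - 8*n^2 + 19*n - 12) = (n - 4)*(n - 2)*(n^2 - 4*n + 3) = (n - 4)*(n - 2)*(n - 1)*(n - 3)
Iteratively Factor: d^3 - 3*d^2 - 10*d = (d - 5)*(d^2 + 2*d) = d*(d - 5)*(d + 2)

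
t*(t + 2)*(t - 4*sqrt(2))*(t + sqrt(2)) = t^4 - 3*sqrt(2)*t^3 + 2*t^3 - 6*sqrt(2)*t^2 - 8*t^2 - 16*t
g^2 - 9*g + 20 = (g - 5)*(g - 4)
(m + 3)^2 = m^2 + 6*m + 9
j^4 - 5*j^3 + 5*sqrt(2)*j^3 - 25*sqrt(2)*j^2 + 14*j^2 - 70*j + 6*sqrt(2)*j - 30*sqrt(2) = (j - 5)*(j + sqrt(2))^2*(j + 3*sqrt(2))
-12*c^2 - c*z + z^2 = (-4*c + z)*(3*c + z)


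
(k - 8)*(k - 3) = k^2 - 11*k + 24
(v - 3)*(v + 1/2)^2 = v^3 - 2*v^2 - 11*v/4 - 3/4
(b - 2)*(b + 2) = b^2 - 4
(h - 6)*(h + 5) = h^2 - h - 30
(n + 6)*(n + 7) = n^2 + 13*n + 42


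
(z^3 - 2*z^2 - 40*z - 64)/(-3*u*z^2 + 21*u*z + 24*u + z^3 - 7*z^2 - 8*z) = (z^2 + 6*z + 8)/(-3*u*z - 3*u + z^2 + z)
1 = 1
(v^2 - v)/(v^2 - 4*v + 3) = v/(v - 3)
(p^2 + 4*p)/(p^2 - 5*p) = (p + 4)/(p - 5)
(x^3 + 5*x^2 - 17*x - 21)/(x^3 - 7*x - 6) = (x + 7)/(x + 2)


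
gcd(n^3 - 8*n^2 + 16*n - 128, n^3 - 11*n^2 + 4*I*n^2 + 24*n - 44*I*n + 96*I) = n^2 + n*(-8 + 4*I) - 32*I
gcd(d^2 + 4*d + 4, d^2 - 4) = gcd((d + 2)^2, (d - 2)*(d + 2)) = d + 2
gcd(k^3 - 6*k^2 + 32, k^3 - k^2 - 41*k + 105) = 1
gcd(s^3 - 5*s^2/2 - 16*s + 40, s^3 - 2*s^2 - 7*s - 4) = s - 4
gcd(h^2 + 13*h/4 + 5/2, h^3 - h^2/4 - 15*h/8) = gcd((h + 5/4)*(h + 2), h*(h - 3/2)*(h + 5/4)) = h + 5/4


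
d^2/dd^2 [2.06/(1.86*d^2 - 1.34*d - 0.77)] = (14.253552*d^2 - 10.268688*d - 2.06*(3.72*d - 1.34)*(7.44*d - 2.68) - 5.900664)/(-1.86*d^2 + 1.34*d + 0.77)^3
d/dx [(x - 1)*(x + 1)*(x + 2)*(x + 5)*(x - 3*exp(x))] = -3*x^4*exp(x) + 5*x^4 - 33*x^3*exp(x) + 28*x^3 - 90*x^2*exp(x) + 27*x^2 - 33*x*exp(x) - 14*x + 51*exp(x) - 10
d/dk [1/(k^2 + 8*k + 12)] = 2*(-k - 4)/(k^2 + 8*k + 12)^2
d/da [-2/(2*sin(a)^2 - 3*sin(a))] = 2*(4*sin(a) - 3)*cos(a)/((2*sin(a) - 3)^2*sin(a)^2)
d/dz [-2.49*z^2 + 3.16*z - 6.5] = 3.16 - 4.98*z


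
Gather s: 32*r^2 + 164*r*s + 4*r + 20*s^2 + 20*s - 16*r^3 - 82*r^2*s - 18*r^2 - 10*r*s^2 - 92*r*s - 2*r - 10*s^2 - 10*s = -16*r^3 + 14*r^2 + 2*r + s^2*(10 - 10*r) + s*(-82*r^2 + 72*r + 10)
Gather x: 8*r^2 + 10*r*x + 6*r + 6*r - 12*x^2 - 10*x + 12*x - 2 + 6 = 8*r^2 + 12*r - 12*x^2 + x*(10*r + 2) + 4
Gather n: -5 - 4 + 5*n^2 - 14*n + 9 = 5*n^2 - 14*n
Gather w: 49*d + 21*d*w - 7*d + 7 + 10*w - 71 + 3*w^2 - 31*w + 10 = 42*d + 3*w^2 + w*(21*d - 21) - 54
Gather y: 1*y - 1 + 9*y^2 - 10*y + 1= 9*y^2 - 9*y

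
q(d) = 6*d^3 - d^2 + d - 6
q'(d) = 18*d^2 - 2*d + 1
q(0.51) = -4.95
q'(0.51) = 4.66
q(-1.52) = -30.90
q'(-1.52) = 45.63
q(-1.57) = -33.25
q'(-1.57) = 48.51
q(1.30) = 6.79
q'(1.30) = 28.82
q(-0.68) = -9.03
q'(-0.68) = 10.68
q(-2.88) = -160.50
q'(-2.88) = 156.06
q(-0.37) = -6.81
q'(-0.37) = 4.20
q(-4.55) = -596.43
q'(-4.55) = 382.74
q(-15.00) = -20496.00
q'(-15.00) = 4081.00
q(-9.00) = -4470.00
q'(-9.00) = 1477.00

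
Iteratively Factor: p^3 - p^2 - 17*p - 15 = (p + 1)*(p^2 - 2*p - 15) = (p - 5)*(p + 1)*(p + 3)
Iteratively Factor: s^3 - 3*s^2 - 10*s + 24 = (s - 2)*(s^2 - s - 12) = (s - 4)*(s - 2)*(s + 3)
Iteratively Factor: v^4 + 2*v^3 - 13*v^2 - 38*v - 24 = (v - 4)*(v^3 + 6*v^2 + 11*v + 6) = (v - 4)*(v + 1)*(v^2 + 5*v + 6) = (v - 4)*(v + 1)*(v + 2)*(v + 3)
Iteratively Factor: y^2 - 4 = (y - 2)*(y + 2)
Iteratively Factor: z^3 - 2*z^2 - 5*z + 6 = (z - 1)*(z^2 - z - 6) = (z - 1)*(z + 2)*(z - 3)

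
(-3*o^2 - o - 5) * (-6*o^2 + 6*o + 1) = 18*o^4 - 12*o^3 + 21*o^2 - 31*o - 5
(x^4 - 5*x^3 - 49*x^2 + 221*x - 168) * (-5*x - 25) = -5*x^5 + 370*x^3 + 120*x^2 - 4685*x + 4200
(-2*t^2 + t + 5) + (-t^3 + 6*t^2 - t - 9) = -t^3 + 4*t^2 - 4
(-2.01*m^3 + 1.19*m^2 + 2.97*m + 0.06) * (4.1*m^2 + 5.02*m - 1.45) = -8.241*m^5 - 5.2112*m^4 + 21.0653*m^3 + 13.4299*m^2 - 4.0053*m - 0.087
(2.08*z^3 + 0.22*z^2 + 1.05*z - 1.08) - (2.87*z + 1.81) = 2.08*z^3 + 0.22*z^2 - 1.82*z - 2.89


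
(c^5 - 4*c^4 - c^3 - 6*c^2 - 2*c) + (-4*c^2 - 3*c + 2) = c^5 - 4*c^4 - c^3 - 10*c^2 - 5*c + 2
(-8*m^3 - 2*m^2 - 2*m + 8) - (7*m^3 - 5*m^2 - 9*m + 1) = -15*m^3 + 3*m^2 + 7*m + 7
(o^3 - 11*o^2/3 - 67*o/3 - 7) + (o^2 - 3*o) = o^3 - 8*o^2/3 - 76*o/3 - 7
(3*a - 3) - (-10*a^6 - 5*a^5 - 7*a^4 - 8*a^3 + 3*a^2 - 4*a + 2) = 10*a^6 + 5*a^5 + 7*a^4 + 8*a^3 - 3*a^2 + 7*a - 5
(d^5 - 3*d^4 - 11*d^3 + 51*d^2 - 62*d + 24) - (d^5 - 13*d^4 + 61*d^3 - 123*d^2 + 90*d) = 10*d^4 - 72*d^3 + 174*d^2 - 152*d + 24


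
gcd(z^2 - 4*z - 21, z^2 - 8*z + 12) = 1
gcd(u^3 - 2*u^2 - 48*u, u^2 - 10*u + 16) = u - 8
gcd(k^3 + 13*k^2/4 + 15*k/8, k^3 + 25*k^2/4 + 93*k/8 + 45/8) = k^2 + 13*k/4 + 15/8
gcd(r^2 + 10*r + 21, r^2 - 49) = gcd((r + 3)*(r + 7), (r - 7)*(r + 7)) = r + 7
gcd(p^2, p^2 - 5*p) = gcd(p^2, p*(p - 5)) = p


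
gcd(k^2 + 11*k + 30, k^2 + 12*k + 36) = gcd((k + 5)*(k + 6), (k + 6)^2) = k + 6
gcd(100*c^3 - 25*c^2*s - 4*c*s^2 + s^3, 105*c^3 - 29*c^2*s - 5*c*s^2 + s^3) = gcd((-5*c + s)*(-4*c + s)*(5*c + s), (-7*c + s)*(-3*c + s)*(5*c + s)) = 5*c + s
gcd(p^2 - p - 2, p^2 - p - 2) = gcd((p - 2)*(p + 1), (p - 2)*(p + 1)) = p^2 - p - 2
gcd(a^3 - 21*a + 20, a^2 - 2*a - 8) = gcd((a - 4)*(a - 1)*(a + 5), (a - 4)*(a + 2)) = a - 4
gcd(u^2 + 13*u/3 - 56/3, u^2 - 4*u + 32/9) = u - 8/3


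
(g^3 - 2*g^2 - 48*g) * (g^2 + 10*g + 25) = g^5 + 8*g^4 - 43*g^3 - 530*g^2 - 1200*g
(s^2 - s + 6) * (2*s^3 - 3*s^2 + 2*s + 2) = 2*s^5 - 5*s^4 + 17*s^3 - 18*s^2 + 10*s + 12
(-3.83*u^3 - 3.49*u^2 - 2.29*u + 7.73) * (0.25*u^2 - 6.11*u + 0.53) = -0.9575*u^5 + 22.5288*u^4 + 18.7215*u^3 + 14.0747*u^2 - 48.444*u + 4.0969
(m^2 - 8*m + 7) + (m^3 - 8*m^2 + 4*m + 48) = m^3 - 7*m^2 - 4*m + 55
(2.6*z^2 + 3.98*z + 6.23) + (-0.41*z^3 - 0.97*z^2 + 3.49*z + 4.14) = -0.41*z^3 + 1.63*z^2 + 7.47*z + 10.37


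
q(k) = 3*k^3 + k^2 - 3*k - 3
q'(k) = 9*k^2 + 2*k - 3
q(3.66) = 146.50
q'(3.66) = 124.88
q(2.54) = 44.99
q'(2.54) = 60.14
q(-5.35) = -417.72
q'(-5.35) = 243.90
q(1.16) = -0.45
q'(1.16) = 11.43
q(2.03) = 20.13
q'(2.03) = 38.15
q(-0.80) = -1.50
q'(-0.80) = 1.16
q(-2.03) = -17.89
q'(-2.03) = 30.03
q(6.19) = 728.28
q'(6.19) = 354.22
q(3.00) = 78.00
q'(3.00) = 84.00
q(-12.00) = -5007.00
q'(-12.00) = 1269.00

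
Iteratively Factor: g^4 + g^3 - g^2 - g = (g)*(g^3 + g^2 - g - 1) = g*(g + 1)*(g^2 - 1) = g*(g + 1)^2*(g - 1)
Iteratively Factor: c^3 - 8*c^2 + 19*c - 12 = (c - 1)*(c^2 - 7*c + 12) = (c - 4)*(c - 1)*(c - 3)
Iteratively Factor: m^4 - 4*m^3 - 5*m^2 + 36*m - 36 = (m - 2)*(m^3 - 2*m^2 - 9*m + 18) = (m - 3)*(m - 2)*(m^2 + m - 6) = (m - 3)*(m - 2)*(m + 3)*(m - 2)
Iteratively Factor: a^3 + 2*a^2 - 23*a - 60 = (a - 5)*(a^2 + 7*a + 12) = (a - 5)*(a + 3)*(a + 4)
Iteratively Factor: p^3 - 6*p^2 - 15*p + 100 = (p - 5)*(p^2 - p - 20) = (p - 5)^2*(p + 4)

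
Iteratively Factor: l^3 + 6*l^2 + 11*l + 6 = (l + 1)*(l^2 + 5*l + 6) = (l + 1)*(l + 2)*(l + 3)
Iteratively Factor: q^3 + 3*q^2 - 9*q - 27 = (q + 3)*(q^2 - 9) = (q + 3)^2*(q - 3)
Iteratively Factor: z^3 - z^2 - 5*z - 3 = (z - 3)*(z^2 + 2*z + 1) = (z - 3)*(z + 1)*(z + 1)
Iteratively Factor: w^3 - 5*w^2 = (w - 5)*(w^2) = w*(w - 5)*(w)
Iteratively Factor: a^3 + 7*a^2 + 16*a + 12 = (a + 3)*(a^2 + 4*a + 4) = (a + 2)*(a + 3)*(a + 2)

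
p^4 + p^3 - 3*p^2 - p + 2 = (p - 1)^2*(p + 1)*(p + 2)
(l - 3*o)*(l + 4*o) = l^2 + l*o - 12*o^2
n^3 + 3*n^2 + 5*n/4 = n*(n + 1/2)*(n + 5/2)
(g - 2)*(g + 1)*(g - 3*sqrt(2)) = g^3 - 3*sqrt(2)*g^2 - g^2 - 2*g + 3*sqrt(2)*g + 6*sqrt(2)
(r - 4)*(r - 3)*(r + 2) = r^3 - 5*r^2 - 2*r + 24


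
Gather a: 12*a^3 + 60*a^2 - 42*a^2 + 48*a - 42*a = 12*a^3 + 18*a^2 + 6*a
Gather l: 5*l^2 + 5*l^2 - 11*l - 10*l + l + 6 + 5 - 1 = 10*l^2 - 20*l + 10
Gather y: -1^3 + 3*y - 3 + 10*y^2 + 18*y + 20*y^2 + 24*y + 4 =30*y^2 + 45*y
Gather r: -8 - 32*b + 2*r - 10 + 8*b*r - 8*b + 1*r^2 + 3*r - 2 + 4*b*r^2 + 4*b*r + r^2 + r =-40*b + r^2*(4*b + 2) + r*(12*b + 6) - 20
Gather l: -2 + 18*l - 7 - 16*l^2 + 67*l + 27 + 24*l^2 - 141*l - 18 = 8*l^2 - 56*l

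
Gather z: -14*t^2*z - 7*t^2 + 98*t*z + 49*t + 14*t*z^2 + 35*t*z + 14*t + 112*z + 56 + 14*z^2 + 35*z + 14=-7*t^2 + 63*t + z^2*(14*t + 14) + z*(-14*t^2 + 133*t + 147) + 70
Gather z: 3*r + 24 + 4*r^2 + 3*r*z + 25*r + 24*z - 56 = 4*r^2 + 28*r + z*(3*r + 24) - 32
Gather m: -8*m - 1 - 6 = -8*m - 7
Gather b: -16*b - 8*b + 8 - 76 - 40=-24*b - 108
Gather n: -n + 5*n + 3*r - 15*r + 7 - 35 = 4*n - 12*r - 28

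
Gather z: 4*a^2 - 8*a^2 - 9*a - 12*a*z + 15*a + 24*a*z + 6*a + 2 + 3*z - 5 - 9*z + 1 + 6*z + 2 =-4*a^2 + 12*a*z + 12*a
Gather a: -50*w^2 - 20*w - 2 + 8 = -50*w^2 - 20*w + 6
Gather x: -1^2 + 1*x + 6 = x + 5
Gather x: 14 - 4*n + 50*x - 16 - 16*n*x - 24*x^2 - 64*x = -4*n - 24*x^2 + x*(-16*n - 14) - 2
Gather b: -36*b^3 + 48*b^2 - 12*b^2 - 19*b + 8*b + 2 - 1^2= -36*b^3 + 36*b^2 - 11*b + 1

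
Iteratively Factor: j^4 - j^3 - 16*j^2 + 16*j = (j)*(j^3 - j^2 - 16*j + 16) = j*(j + 4)*(j^2 - 5*j + 4) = j*(j - 4)*(j + 4)*(j - 1)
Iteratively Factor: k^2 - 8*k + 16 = (k - 4)*(k - 4)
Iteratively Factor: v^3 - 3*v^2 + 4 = (v - 2)*(v^2 - v - 2) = (v - 2)*(v + 1)*(v - 2)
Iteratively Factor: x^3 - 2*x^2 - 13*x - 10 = (x - 5)*(x^2 + 3*x + 2) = (x - 5)*(x + 2)*(x + 1)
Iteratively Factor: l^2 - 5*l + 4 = (l - 1)*(l - 4)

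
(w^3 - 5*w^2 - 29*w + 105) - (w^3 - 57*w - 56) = -5*w^2 + 28*w + 161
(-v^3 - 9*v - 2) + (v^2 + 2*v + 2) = -v^3 + v^2 - 7*v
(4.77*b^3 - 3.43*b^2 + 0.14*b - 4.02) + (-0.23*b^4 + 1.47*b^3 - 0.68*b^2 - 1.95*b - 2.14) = -0.23*b^4 + 6.24*b^3 - 4.11*b^2 - 1.81*b - 6.16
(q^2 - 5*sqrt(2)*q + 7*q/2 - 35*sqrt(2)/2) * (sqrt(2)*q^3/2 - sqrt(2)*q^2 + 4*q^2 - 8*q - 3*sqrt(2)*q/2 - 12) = sqrt(2)*q^5/2 - q^4 + 3*sqrt(2)*q^4/4 - 25*sqrt(2)*q^3 - 3*q^3/2 - 141*sqrt(2)*q^2/4 + 10*q^2 + 21*q/2 + 200*sqrt(2)*q + 210*sqrt(2)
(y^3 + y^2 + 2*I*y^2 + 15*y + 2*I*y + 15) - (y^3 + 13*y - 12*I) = y^2 + 2*I*y^2 + 2*y + 2*I*y + 15 + 12*I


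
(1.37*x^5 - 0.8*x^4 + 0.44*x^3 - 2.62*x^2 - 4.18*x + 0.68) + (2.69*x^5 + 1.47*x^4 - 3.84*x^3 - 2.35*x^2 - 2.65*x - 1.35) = 4.06*x^5 + 0.67*x^4 - 3.4*x^3 - 4.97*x^2 - 6.83*x - 0.67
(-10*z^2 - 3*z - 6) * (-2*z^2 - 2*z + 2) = 20*z^4 + 26*z^3 - 2*z^2 + 6*z - 12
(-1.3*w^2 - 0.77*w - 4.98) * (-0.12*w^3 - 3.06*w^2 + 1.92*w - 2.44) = 0.156*w^5 + 4.0704*w^4 + 0.4578*w^3 + 16.9324*w^2 - 7.6828*w + 12.1512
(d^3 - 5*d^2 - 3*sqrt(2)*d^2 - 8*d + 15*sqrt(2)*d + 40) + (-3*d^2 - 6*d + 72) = d^3 - 8*d^2 - 3*sqrt(2)*d^2 - 14*d + 15*sqrt(2)*d + 112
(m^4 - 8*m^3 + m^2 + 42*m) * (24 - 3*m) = -3*m^5 + 48*m^4 - 195*m^3 - 102*m^2 + 1008*m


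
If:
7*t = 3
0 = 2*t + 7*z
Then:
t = 3/7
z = -6/49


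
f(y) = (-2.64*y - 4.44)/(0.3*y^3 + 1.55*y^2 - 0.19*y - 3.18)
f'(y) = (-2.64*y - 4.44)*(-0.9*y^2 - 3.1*y + 0.19)/(0.3*y^3 + 1.55*y^2 - 0.19*y - 3.18)^2 - 2.64/(0.3*y^3 + 1.55*y^2 - 0.19*y - 3.18)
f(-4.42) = 3.55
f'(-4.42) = -7.73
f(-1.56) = 1.28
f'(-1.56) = -4.00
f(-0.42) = 1.17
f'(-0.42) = 0.38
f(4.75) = -0.27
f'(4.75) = 0.11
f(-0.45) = 1.16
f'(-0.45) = 0.36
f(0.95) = 4.08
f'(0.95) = 10.08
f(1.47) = -9.87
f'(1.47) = 70.76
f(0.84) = 3.22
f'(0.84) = 6.02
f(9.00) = -0.08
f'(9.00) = 0.02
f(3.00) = -0.68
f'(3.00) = 0.49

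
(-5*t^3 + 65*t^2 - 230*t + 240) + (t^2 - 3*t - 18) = -5*t^3 + 66*t^2 - 233*t + 222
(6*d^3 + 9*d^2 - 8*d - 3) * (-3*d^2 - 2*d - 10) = -18*d^5 - 39*d^4 - 54*d^3 - 65*d^2 + 86*d + 30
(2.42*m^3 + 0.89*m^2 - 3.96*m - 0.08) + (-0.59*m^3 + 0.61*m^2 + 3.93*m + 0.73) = 1.83*m^3 + 1.5*m^2 - 0.0299999999999998*m + 0.65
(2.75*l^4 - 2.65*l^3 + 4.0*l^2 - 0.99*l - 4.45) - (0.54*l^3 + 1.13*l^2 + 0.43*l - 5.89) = 2.75*l^4 - 3.19*l^3 + 2.87*l^2 - 1.42*l + 1.44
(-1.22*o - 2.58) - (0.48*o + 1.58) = -1.7*o - 4.16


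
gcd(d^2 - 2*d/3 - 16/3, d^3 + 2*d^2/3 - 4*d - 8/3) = d + 2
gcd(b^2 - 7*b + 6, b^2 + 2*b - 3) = b - 1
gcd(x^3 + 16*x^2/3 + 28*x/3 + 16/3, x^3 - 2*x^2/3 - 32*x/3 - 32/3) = x^2 + 10*x/3 + 8/3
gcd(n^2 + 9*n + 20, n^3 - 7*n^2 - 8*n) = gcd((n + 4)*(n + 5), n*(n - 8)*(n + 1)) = 1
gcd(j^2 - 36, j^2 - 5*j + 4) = 1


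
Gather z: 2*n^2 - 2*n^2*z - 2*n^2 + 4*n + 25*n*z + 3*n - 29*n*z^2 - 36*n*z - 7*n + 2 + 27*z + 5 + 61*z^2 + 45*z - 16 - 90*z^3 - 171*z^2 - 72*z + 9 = -90*z^3 + z^2*(-29*n - 110) + z*(-2*n^2 - 11*n)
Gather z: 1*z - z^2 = -z^2 + z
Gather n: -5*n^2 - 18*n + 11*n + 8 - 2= -5*n^2 - 7*n + 6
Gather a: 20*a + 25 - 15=20*a + 10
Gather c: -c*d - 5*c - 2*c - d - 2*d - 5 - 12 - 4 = c*(-d - 7) - 3*d - 21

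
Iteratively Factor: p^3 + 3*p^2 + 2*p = (p)*(p^2 + 3*p + 2) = p*(p + 2)*(p + 1)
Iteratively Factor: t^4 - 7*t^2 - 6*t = (t + 1)*(t^3 - t^2 - 6*t) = t*(t + 1)*(t^2 - t - 6) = t*(t - 3)*(t + 1)*(t + 2)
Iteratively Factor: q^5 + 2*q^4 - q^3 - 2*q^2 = (q)*(q^4 + 2*q^3 - q^2 - 2*q) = q*(q - 1)*(q^3 + 3*q^2 + 2*q) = q^2*(q - 1)*(q^2 + 3*q + 2) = q^2*(q - 1)*(q + 2)*(q + 1)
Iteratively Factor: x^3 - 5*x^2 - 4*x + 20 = (x - 5)*(x^2 - 4) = (x - 5)*(x + 2)*(x - 2)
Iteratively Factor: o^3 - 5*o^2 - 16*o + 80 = (o + 4)*(o^2 - 9*o + 20) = (o - 5)*(o + 4)*(o - 4)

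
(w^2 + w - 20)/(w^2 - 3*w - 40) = (w - 4)/(w - 8)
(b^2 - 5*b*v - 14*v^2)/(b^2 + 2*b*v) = (b - 7*v)/b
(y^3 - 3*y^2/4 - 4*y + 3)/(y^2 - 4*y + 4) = (4*y^2 + 5*y - 6)/(4*(y - 2))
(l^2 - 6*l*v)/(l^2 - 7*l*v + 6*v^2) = l/(l - v)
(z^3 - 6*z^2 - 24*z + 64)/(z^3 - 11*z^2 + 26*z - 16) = (z + 4)/(z - 1)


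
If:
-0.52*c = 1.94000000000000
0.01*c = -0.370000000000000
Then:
No Solution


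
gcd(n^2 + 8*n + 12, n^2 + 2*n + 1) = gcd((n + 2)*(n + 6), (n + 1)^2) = 1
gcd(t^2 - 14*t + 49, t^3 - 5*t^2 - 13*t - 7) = t - 7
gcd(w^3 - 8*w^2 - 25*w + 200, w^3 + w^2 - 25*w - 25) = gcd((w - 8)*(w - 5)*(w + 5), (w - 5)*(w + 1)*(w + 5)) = w^2 - 25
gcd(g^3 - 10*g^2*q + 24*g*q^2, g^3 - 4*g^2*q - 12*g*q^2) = -g^2 + 6*g*q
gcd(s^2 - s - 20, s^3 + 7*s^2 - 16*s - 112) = s + 4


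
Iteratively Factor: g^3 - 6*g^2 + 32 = (g - 4)*(g^2 - 2*g - 8) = (g - 4)^2*(g + 2)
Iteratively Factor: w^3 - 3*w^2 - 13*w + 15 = (w - 5)*(w^2 + 2*w - 3) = (w - 5)*(w - 1)*(w + 3)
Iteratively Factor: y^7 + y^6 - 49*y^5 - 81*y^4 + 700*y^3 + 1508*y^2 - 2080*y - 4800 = (y + 4)*(y^6 - 3*y^5 - 37*y^4 + 67*y^3 + 432*y^2 - 220*y - 1200) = (y - 5)*(y + 4)*(y^5 + 2*y^4 - 27*y^3 - 68*y^2 + 92*y + 240) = (y - 5)*(y + 3)*(y + 4)*(y^4 - y^3 - 24*y^2 + 4*y + 80) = (y - 5)*(y + 2)*(y + 3)*(y + 4)*(y^3 - 3*y^2 - 18*y + 40) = (y - 5)^2*(y + 2)*(y + 3)*(y + 4)*(y^2 + 2*y - 8) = (y - 5)^2*(y - 2)*(y + 2)*(y + 3)*(y + 4)*(y + 4)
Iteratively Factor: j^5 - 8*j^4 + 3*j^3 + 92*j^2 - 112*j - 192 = (j + 1)*(j^4 - 9*j^3 + 12*j^2 + 80*j - 192) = (j + 1)*(j + 3)*(j^3 - 12*j^2 + 48*j - 64) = (j - 4)*(j + 1)*(j + 3)*(j^2 - 8*j + 16) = (j - 4)^2*(j + 1)*(j + 3)*(j - 4)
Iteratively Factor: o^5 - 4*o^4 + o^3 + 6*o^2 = (o - 2)*(o^4 - 2*o^3 - 3*o^2) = o*(o - 2)*(o^3 - 2*o^2 - 3*o) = o*(o - 3)*(o - 2)*(o^2 + o) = o^2*(o - 3)*(o - 2)*(o + 1)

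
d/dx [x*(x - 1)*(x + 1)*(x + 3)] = 4*x^3 + 9*x^2 - 2*x - 3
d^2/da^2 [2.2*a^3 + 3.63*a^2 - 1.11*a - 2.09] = 13.2*a + 7.26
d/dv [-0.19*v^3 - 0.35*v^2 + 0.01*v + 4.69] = -0.57*v^2 - 0.7*v + 0.01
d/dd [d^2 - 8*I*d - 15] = 2*d - 8*I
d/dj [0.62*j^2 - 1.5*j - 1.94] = 1.24*j - 1.5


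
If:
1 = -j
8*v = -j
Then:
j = -1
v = 1/8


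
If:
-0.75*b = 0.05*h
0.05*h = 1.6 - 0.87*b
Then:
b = 13.33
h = -200.00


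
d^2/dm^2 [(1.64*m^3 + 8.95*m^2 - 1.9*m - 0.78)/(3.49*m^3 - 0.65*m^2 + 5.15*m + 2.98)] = (225.46447*m^6 - 315.71238*m^5 - 1257.997722*m^4 - 1054.87297*m^3 + 406.06266*m^2 + 129.640572*m + 172.88094)/(42.508549*m^9 - 23.751195*m^8 + 192.60612*m^7 + 38.518819*m^6 + 243.65742*m^5 + 273.424455*m^4 + 169.715363*m^3 + 219.79437*m^2 + 137.20218*m + 26.463592)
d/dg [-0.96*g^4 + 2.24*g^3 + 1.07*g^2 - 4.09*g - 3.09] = -3.84*g^3 + 6.72*g^2 + 2.14*g - 4.09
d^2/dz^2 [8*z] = 0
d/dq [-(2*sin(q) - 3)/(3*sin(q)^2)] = 2*(sin(q) - 3)*cos(q)/(3*sin(q)^3)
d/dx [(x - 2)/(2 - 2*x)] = -1/(2*(x - 1)^2)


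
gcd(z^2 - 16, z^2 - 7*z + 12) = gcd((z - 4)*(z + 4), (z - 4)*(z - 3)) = z - 4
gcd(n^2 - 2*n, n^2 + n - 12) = 1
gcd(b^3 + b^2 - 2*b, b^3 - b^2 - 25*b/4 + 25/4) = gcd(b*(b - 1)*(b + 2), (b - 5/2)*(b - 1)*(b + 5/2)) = b - 1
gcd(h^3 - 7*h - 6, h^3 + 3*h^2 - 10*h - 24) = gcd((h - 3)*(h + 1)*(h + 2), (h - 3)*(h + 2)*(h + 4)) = h^2 - h - 6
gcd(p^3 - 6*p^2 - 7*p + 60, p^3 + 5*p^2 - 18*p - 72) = p^2 - p - 12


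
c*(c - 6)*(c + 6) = c^3 - 36*c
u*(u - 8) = u^2 - 8*u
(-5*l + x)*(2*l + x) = -10*l^2 - 3*l*x + x^2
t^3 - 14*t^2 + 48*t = t*(t - 8)*(t - 6)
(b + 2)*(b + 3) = b^2 + 5*b + 6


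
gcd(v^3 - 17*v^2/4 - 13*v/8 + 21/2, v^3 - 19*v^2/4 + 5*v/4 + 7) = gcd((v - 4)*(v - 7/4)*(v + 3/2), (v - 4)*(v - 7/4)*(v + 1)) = v^2 - 23*v/4 + 7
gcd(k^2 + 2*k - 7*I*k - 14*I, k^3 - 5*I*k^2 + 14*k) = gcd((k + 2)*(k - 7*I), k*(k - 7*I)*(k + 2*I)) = k - 7*I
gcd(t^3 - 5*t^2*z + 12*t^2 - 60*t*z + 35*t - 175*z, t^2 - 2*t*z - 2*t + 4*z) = 1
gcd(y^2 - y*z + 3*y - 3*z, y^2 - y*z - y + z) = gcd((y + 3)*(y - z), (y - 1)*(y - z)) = y - z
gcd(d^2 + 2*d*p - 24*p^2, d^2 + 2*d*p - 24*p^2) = -d^2 - 2*d*p + 24*p^2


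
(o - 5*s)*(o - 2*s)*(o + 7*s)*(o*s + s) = o^4*s + o^3*s - 39*o^2*s^3 + 70*o*s^4 - 39*o*s^3 + 70*s^4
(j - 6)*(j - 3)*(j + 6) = j^3 - 3*j^2 - 36*j + 108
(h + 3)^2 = h^2 + 6*h + 9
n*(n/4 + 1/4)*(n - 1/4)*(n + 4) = n^4/4 + 19*n^3/16 + 11*n^2/16 - n/4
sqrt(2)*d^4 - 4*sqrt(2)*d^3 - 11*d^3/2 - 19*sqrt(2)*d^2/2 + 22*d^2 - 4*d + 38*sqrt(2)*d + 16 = (d - 4)*(d - 4*sqrt(2))*(d + sqrt(2))*(sqrt(2)*d + 1/2)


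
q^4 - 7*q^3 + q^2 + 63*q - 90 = (q - 5)*(q - 3)*(q - 2)*(q + 3)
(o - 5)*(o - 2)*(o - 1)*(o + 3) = o^4 - 5*o^3 - 7*o^2 + 41*o - 30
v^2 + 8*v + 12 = (v + 2)*(v + 6)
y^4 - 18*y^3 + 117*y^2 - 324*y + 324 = (y - 6)^2*(y - 3)^2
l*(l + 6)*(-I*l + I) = -I*l^3 - 5*I*l^2 + 6*I*l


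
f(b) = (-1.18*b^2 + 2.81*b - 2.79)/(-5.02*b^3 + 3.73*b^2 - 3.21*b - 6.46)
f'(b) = (2.81 - 2.36*b)/(-5.02*b^3 + 3.73*b^2 - 3.21*b - 6.46) + (-1.18*b^2 + 2.81*b - 2.79)*(15.06*b^2 - 7.46*b + 3.21)/(-5.02*b^3 + 3.73*b^2 - 3.21*b - 6.46)^2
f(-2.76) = -0.14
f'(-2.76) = -0.08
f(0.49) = 0.22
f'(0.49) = -0.30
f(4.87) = 0.03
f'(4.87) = -0.00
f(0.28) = 0.29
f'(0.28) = -0.39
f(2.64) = 0.04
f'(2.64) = -0.01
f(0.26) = 0.30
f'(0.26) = -0.40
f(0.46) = 0.23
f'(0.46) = -0.31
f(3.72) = 0.04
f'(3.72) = -0.00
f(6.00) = 0.03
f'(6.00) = -0.00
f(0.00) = 0.43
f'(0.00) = -0.65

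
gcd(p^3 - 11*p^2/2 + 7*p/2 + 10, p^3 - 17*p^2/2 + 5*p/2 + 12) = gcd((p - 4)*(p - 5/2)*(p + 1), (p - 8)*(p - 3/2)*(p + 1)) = p + 1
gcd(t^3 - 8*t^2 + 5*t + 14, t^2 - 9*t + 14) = t^2 - 9*t + 14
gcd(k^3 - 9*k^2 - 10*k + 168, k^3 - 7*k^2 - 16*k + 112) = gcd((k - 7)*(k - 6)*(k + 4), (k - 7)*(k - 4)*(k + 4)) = k^2 - 3*k - 28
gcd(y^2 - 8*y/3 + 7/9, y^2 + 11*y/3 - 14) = y - 7/3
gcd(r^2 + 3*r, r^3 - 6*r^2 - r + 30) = 1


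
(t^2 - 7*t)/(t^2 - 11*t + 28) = t/(t - 4)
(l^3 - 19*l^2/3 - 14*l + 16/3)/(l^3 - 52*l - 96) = (l - 1/3)/(l + 6)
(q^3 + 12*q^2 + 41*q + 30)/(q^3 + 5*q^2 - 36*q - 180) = (q + 1)/(q - 6)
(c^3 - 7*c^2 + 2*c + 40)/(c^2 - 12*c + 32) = (c^2 - 3*c - 10)/(c - 8)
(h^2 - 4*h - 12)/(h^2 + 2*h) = (h - 6)/h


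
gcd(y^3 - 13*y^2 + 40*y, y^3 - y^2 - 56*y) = y^2 - 8*y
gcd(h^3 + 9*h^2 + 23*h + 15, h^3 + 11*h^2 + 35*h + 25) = h^2 + 6*h + 5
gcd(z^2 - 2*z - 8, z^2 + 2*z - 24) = z - 4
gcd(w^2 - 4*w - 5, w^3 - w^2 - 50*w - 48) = w + 1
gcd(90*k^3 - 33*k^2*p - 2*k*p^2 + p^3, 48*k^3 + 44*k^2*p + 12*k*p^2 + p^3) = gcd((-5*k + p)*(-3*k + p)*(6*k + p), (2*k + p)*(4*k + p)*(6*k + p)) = 6*k + p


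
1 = 1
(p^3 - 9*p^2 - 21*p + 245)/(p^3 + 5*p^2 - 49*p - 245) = (p - 7)/(p + 7)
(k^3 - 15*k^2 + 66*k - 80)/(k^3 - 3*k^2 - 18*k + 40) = (k - 8)/(k + 4)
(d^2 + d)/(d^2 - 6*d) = (d + 1)/(d - 6)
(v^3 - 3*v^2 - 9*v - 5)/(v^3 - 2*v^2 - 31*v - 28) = (v^2 - 4*v - 5)/(v^2 - 3*v - 28)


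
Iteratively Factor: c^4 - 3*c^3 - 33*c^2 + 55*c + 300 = (c + 4)*(c^3 - 7*c^2 - 5*c + 75) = (c - 5)*(c + 4)*(c^2 - 2*c - 15) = (c - 5)*(c + 3)*(c + 4)*(c - 5)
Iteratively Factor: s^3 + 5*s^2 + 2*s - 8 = (s + 4)*(s^2 + s - 2) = (s - 1)*(s + 4)*(s + 2)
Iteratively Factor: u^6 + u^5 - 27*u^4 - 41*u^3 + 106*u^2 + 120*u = (u - 2)*(u^5 + 3*u^4 - 21*u^3 - 83*u^2 - 60*u) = u*(u - 2)*(u^4 + 3*u^3 - 21*u^2 - 83*u - 60) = u*(u - 5)*(u - 2)*(u^3 + 8*u^2 + 19*u + 12) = u*(u - 5)*(u - 2)*(u + 4)*(u^2 + 4*u + 3) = u*(u - 5)*(u - 2)*(u + 3)*(u + 4)*(u + 1)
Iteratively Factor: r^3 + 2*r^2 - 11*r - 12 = (r + 4)*(r^2 - 2*r - 3) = (r - 3)*(r + 4)*(r + 1)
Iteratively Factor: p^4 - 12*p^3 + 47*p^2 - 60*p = (p - 3)*(p^3 - 9*p^2 + 20*p) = (p - 5)*(p - 3)*(p^2 - 4*p) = p*(p - 5)*(p - 3)*(p - 4)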